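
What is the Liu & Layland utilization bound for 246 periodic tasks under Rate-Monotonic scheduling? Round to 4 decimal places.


Compute 2^(1/246) = 1.0028216448
Subtract 1: 1.0028216448 - 1 = 0.0028216448
Multiply by n: 246 * 0.0028216448 = 0.6941246208
Round to 4 dp: 0.6941

0.6941


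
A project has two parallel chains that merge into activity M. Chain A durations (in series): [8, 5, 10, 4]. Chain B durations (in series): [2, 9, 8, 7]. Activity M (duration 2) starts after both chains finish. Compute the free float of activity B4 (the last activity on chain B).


ES(B4) = sum of predecessors on chain B = 19
EF(B4) = ES + duration = 19 + 7 = 26
Successor of B4 is M. ES(M) = max(sum(A), sum(B)) = max(27, 26) = 27
Free float = ES(successor) - EF(current) = 27 - 26 = 1

1


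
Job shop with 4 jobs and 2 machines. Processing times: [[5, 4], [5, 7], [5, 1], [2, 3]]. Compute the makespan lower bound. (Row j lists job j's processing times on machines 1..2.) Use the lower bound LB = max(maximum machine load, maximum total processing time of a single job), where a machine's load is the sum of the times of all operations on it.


Machine loads:
  Machine 1: 5 + 5 + 5 + 2 = 17
  Machine 2: 4 + 7 + 1 + 3 = 15
Max machine load = 17
Job totals:
  Job 1: 9
  Job 2: 12
  Job 3: 6
  Job 4: 5
Max job total = 12
Lower bound = max(17, 12) = 17

17


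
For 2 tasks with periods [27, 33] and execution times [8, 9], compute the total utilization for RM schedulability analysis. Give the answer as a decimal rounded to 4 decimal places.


Compute individual utilizations (exact fractions):
  Task 1: C/T = 8/27 (approx. 0.2963)
  Task 2: C/T = 9/33 = 3/11 (approx. 0.2727)
Total utilization U = 8/27 + 3/11 = 169/297
Rounded to 4 decimal places: U = 0.5690
RM (Liu & Layland) bound for 2 tasks = 0.828427; compare with U = 169/297 (approx. 0.569024)
U <= bound, so schedulable by RM sufficient condition.

0.5690


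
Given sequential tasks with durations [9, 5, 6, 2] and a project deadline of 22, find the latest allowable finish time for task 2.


LF(activity 2) = deadline - sum of successor durations
Successors: activities 3 through 4 with durations [6, 2]
Sum of successor durations = 8
LF = 22 - 8 = 14

14


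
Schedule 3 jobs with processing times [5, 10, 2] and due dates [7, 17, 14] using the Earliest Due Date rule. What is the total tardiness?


Sort by due date (EDD order): [(5, 7), (2, 14), (10, 17)]
Compute completion times and tardiness:
  Job 1: p=5, d=7, C=5, tardiness=max(0,5-7)=0
  Job 2: p=2, d=14, C=7, tardiness=max(0,7-14)=0
  Job 3: p=10, d=17, C=17, tardiness=max(0,17-17)=0
Total tardiness = 0

0


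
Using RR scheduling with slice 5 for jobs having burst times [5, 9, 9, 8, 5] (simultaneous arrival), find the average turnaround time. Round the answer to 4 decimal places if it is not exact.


Time quantum = 5
Execution trace:
  J1 runs 5 units, time = 5
  J2 runs 5 units, time = 10
  J3 runs 5 units, time = 15
  J4 runs 5 units, time = 20
  J5 runs 5 units, time = 25
  J2 runs 4 units, time = 29
  J3 runs 4 units, time = 33
  J4 runs 3 units, time = 36
Finish times: [5, 29, 33, 36, 25]
Average turnaround = 128/5 = 25.6

25.6


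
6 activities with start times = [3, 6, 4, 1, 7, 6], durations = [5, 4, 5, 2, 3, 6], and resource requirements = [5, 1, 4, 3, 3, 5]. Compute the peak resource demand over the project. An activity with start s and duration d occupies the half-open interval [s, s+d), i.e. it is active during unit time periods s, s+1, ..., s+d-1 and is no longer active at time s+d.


Each activity i is active on [start_i, start_i + duration_i).
Compute total resource usage per time slot:
  t=0: active resources = [], total = 0
  t=1: active resources = [3], total = 3
  t=2: active resources = [3], total = 3
  t=3: active resources = [5], total = 5
  t=4: active resources = [5, 4], total = 9
  t=5: active resources = [5, 4], total = 9
  t=6: active resources = [5, 1, 4, 5], total = 15
  t=7: active resources = [5, 1, 4, 3, 5], total = 18
  t=8: active resources = [1, 4, 3, 5], total = 13
  t=9: active resources = [1, 3, 5], total = 9
  t=10: active resources = [5], total = 5
  t=11: active resources = [5], total = 5
Peak resource demand = 18

18


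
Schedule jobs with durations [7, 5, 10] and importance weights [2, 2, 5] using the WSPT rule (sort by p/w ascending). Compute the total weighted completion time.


Compute p/w ratios and sort ascending (WSPT): [(10, 5), (5, 2), (7, 2)]
Compute weighted completion times:
  Job (p=10,w=5): C=10, w*C=5*10=50
  Job (p=5,w=2): C=15, w*C=2*15=30
  Job (p=7,w=2): C=22, w*C=2*22=44
Total weighted completion time = 124

124


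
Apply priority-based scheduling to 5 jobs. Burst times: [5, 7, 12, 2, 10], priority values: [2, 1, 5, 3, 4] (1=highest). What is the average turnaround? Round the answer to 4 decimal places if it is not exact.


Sort by priority (ascending = highest first):
Order: [(1, 7), (2, 5), (3, 2), (4, 10), (5, 12)]
Completion times:
  Priority 1, burst=7, C=7
  Priority 2, burst=5, C=12
  Priority 3, burst=2, C=14
  Priority 4, burst=10, C=24
  Priority 5, burst=12, C=36
Average turnaround = 93/5 = 18.6

18.6


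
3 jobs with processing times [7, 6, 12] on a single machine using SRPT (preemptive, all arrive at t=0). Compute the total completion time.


Since all jobs arrive at t=0, SRPT equals SPT ordering.
SPT order: [6, 7, 12]
Completion times:
  Job 1: p=6, C=6
  Job 2: p=7, C=13
  Job 3: p=12, C=25
Total completion time = 6 + 13 + 25 = 44

44


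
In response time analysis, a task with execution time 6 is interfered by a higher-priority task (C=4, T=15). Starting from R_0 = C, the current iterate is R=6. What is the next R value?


R_next = C + ceil(R_prev / T_hp) * C_hp
ceil(6 / 15) = ceil(0.4) = 1
Interference = 1 * 4 = 4
R_next = 6 + 4 = 10

10


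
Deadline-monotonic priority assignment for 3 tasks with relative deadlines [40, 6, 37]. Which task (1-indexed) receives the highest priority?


Sort tasks by relative deadline (ascending):
  Task 2: deadline = 6
  Task 3: deadline = 37
  Task 1: deadline = 40
Priority order (highest first): [2, 3, 1]
Highest priority task = 2

2


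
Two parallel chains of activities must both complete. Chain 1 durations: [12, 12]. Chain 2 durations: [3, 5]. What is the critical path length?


Path A total = 12 + 12 = 24
Path B total = 3 + 5 = 8
Critical path = longest path = max(24, 8) = 24

24


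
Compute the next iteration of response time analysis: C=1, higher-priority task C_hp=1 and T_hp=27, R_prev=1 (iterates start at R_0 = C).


R_next = C + ceil(R_prev / T_hp) * C_hp
ceil(1 / 27) = ceil(0.037) = 1
Interference = 1 * 1 = 1
R_next = 1 + 1 = 2

2


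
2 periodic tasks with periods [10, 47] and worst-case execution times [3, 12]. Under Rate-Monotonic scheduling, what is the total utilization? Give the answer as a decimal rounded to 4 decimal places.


Compute individual utilizations (exact fractions):
  Task 1: C/T = 3/10 (approx. 0.3)
  Task 2: C/T = 12/47 (approx. 0.2553)
Total utilization U = 3/10 + 12/47 = 261/470
Rounded to 4 decimal places: U = 0.5553
RM (Liu & Layland) bound for 2 tasks = 0.828427; compare with U = 261/470 (approx. 0.555319)
U <= bound, so schedulable by RM sufficient condition.

0.5553


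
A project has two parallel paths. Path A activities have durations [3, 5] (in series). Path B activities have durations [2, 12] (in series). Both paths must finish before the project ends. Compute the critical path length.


Path A total = 3 + 5 = 8
Path B total = 2 + 12 = 14
Critical path = longest path = max(8, 14) = 14

14


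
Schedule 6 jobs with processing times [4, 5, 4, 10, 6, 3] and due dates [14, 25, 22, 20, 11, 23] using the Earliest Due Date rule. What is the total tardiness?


Sort by due date (EDD order): [(6, 11), (4, 14), (10, 20), (4, 22), (3, 23), (5, 25)]
Compute completion times and tardiness:
  Job 1: p=6, d=11, C=6, tardiness=max(0,6-11)=0
  Job 2: p=4, d=14, C=10, tardiness=max(0,10-14)=0
  Job 3: p=10, d=20, C=20, tardiness=max(0,20-20)=0
  Job 4: p=4, d=22, C=24, tardiness=max(0,24-22)=2
  Job 5: p=3, d=23, C=27, tardiness=max(0,27-23)=4
  Job 6: p=5, d=25, C=32, tardiness=max(0,32-25)=7
Total tardiness = 13

13


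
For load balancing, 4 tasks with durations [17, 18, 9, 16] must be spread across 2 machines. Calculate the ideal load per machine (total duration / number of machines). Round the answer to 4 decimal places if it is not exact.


Total processing time = 17 + 18 + 9 + 16 = 60
Number of machines = 2
Ideal balanced load = 60 / 2 = 30.0

30.0


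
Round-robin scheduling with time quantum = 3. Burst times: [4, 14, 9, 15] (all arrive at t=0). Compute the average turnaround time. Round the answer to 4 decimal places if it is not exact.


Time quantum = 3
Execution trace:
  J1 runs 3 units, time = 3
  J2 runs 3 units, time = 6
  J3 runs 3 units, time = 9
  J4 runs 3 units, time = 12
  J1 runs 1 units, time = 13
  J2 runs 3 units, time = 16
  J3 runs 3 units, time = 19
  J4 runs 3 units, time = 22
  J2 runs 3 units, time = 25
  J3 runs 3 units, time = 28
  J4 runs 3 units, time = 31
  J2 runs 3 units, time = 34
  J4 runs 3 units, time = 37
  J2 runs 2 units, time = 39
  J4 runs 3 units, time = 42
Finish times: [13, 39, 28, 42]
Average turnaround = 122/4 = 30.5

30.5


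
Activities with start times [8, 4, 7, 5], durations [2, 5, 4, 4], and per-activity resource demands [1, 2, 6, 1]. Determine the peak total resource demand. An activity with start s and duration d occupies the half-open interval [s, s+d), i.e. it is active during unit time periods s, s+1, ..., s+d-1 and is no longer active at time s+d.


Each activity i is active on [start_i, start_i + duration_i).
Compute total resource usage per time slot:
  t=0: active resources = [], total = 0
  t=1: active resources = [], total = 0
  t=2: active resources = [], total = 0
  t=3: active resources = [], total = 0
  t=4: active resources = [2], total = 2
  t=5: active resources = [2, 1], total = 3
  t=6: active resources = [2, 1], total = 3
  t=7: active resources = [2, 6, 1], total = 9
  t=8: active resources = [1, 2, 6, 1], total = 10
  t=9: active resources = [1, 6], total = 7
  t=10: active resources = [6], total = 6
Peak resource demand = 10

10


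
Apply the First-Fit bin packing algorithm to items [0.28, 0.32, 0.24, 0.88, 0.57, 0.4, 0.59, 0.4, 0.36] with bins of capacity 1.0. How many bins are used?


Place items sequentially using First-Fit:
  Item 0.28 -> new Bin 1
  Item 0.32 -> Bin 1 (now 0.6)
  Item 0.24 -> Bin 1 (now 0.84)
  Item 0.88 -> new Bin 2
  Item 0.57 -> new Bin 3
  Item 0.4 -> Bin 3 (now 0.97)
  Item 0.59 -> new Bin 4
  Item 0.4 -> Bin 4 (now 0.99)
  Item 0.36 -> new Bin 5
Total bins used = 5

5


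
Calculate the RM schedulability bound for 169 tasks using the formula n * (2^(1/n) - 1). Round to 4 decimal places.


Compute 2^(1/169) = 1.0041098851
Subtract 1: 1.0041098851 - 1 = 0.0041098851
Multiply by n: 169 * 0.0041098851 = 0.6945705819
Round to 4 dp: 0.6946

0.6946


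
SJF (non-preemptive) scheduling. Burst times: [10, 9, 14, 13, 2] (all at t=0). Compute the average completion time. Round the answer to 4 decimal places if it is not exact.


SJF order (ascending): [2, 9, 10, 13, 14]
Completion times:
  Job 1: burst=2, C=2
  Job 2: burst=9, C=11
  Job 3: burst=10, C=21
  Job 4: burst=13, C=34
  Job 5: burst=14, C=48
Average completion = 116/5 = 23.2

23.2


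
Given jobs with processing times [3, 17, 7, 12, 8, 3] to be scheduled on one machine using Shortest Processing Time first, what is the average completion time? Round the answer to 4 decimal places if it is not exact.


Sort jobs by processing time (SPT order): [3, 3, 7, 8, 12, 17]
Compute completion times sequentially:
  Job 1: processing = 3, completes at 3
  Job 2: processing = 3, completes at 6
  Job 3: processing = 7, completes at 13
  Job 4: processing = 8, completes at 21
  Job 5: processing = 12, completes at 33
  Job 6: processing = 17, completes at 50
Sum of completion times = 126
Average completion time = 126/6 = 21.0

21.0


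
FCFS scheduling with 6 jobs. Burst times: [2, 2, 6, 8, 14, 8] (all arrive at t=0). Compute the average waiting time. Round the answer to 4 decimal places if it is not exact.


FCFS order (as given): [2, 2, 6, 8, 14, 8]
Waiting times:
  Job 1: wait = 0
  Job 2: wait = 2
  Job 3: wait = 4
  Job 4: wait = 10
  Job 5: wait = 18
  Job 6: wait = 32
Sum of waiting times = 66
Average waiting time = 66/6 = 11.0

11.0


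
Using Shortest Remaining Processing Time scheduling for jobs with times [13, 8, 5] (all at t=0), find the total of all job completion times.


Since all jobs arrive at t=0, SRPT equals SPT ordering.
SPT order: [5, 8, 13]
Completion times:
  Job 1: p=5, C=5
  Job 2: p=8, C=13
  Job 3: p=13, C=26
Total completion time = 5 + 13 + 26 = 44

44


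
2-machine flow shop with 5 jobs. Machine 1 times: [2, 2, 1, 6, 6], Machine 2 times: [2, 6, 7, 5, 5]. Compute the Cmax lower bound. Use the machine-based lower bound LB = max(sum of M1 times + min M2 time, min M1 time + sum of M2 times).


LB1 = sum(M1 times) + min(M2 times) = 17 + 2 = 19
LB2 = min(M1 times) + sum(M2 times) = 1 + 25 = 26
Lower bound = max(LB1, LB2) = max(19, 26) = 26

26


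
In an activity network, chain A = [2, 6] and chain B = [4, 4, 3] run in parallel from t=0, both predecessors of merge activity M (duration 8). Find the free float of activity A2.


ES(A2) = sum of predecessors on chain A = 2
EF(A2) = ES + duration = 2 + 6 = 8
Successor of A2 is M. ES(M) = max(sum(A), sum(B)) = max(8, 11) = 11
Free float = ES(successor) - EF(current) = 11 - 8 = 3

3


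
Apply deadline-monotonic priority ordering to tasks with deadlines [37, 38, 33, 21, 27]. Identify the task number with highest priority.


Sort tasks by relative deadline (ascending):
  Task 4: deadline = 21
  Task 5: deadline = 27
  Task 3: deadline = 33
  Task 1: deadline = 37
  Task 2: deadline = 38
Priority order (highest first): [4, 5, 3, 1, 2]
Highest priority task = 4

4


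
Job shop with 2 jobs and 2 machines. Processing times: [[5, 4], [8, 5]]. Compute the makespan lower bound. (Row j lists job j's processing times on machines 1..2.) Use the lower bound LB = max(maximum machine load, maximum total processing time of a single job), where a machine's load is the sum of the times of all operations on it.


Machine loads:
  Machine 1: 5 + 8 = 13
  Machine 2: 4 + 5 = 9
Max machine load = 13
Job totals:
  Job 1: 9
  Job 2: 13
Max job total = 13
Lower bound = max(13, 13) = 13

13


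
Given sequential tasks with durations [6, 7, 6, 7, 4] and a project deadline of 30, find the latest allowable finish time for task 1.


LF(activity 1) = deadline - sum of successor durations
Successors: activities 2 through 5 with durations [7, 6, 7, 4]
Sum of successor durations = 24
LF = 30 - 24 = 6

6


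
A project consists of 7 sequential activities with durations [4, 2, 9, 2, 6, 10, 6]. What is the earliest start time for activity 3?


Activity 3 starts after activities 1 through 2 complete.
Predecessor durations: [4, 2]
ES = 4 + 2 = 6

6


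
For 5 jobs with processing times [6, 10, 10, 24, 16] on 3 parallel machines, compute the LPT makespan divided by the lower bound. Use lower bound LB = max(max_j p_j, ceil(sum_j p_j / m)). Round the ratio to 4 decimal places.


LPT order: [24, 16, 10, 10, 6]
Machine loads after assignment: [24, 22, 20]
LPT makespan = 24
Lower bound = max(max_job, ceil(total/3)) = max(24, 22) = 24
Ratio = 24 / 24 = 1.0

1.0


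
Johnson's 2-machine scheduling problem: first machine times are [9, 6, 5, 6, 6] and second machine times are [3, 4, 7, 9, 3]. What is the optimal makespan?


Apply Johnson's rule:
  Group 1 (a <= b): [(3, 5, 7), (4, 6, 9)]
  Group 2 (a > b): [(2, 6, 4), (1, 9, 3), (5, 6, 3)]
Optimal job order: [3, 4, 2, 1, 5]
Schedule:
  Job 3: M1 done at 5, M2 done at 12
  Job 4: M1 done at 11, M2 done at 21
  Job 2: M1 done at 17, M2 done at 25
  Job 1: M1 done at 26, M2 done at 29
  Job 5: M1 done at 32, M2 done at 35
Makespan = 35

35


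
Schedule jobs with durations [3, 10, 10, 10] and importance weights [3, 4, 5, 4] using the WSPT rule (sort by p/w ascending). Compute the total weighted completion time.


Compute p/w ratios and sort ascending (WSPT): [(3, 3), (10, 5), (10, 4), (10, 4)]
Compute weighted completion times:
  Job (p=3,w=3): C=3, w*C=3*3=9
  Job (p=10,w=5): C=13, w*C=5*13=65
  Job (p=10,w=4): C=23, w*C=4*23=92
  Job (p=10,w=4): C=33, w*C=4*33=132
Total weighted completion time = 298

298


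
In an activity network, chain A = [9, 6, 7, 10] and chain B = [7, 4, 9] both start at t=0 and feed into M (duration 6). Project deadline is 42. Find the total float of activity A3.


Forward pass: ES(A3) = sum of predecessors on chain A = 15
EF = ES + duration = 15 + 7 = 22
Backward pass: LF(M) = deadline = 42; LS(M) = 42 - 6 = 36
LF(A3) = LS(M) - sum(successors on chain A) = 36 - 10 = 26
LS = LF - duration = 26 - 7 = 19
Total float = LS - ES = 19 - 15 = 4

4


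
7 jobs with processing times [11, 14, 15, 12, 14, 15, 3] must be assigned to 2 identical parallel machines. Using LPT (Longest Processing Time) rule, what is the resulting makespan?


Sort jobs in decreasing order (LPT): [15, 15, 14, 14, 12, 11, 3]
Assign each job to the least loaded machine:
  Machine 1: jobs [15, 14, 12], load = 41
  Machine 2: jobs [15, 14, 11, 3], load = 43
Makespan = max load = 43

43


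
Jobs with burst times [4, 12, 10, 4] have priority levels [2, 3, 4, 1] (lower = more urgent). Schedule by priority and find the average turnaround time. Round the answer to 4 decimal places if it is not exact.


Sort by priority (ascending = highest first):
Order: [(1, 4), (2, 4), (3, 12), (4, 10)]
Completion times:
  Priority 1, burst=4, C=4
  Priority 2, burst=4, C=8
  Priority 3, burst=12, C=20
  Priority 4, burst=10, C=30
Average turnaround = 62/4 = 15.5

15.5


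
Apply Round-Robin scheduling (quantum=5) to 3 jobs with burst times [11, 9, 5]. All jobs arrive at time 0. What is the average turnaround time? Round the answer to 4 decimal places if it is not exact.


Time quantum = 5
Execution trace:
  J1 runs 5 units, time = 5
  J2 runs 5 units, time = 10
  J3 runs 5 units, time = 15
  J1 runs 5 units, time = 20
  J2 runs 4 units, time = 24
  J1 runs 1 units, time = 25
Finish times: [25, 24, 15]
Average turnaround = 64/3 = 21.3333

21.3333


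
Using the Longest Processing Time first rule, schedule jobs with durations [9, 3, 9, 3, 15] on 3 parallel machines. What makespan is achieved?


Sort jobs in decreasing order (LPT): [15, 9, 9, 3, 3]
Assign each job to the least loaded machine:
  Machine 1: jobs [15], load = 15
  Machine 2: jobs [9, 3], load = 12
  Machine 3: jobs [9, 3], load = 12
Makespan = max load = 15

15


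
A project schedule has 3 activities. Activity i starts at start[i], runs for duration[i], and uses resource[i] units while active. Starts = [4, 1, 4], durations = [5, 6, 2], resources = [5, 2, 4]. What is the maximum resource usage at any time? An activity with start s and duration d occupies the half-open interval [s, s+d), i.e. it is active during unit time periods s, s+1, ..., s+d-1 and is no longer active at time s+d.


Each activity i is active on [start_i, start_i + duration_i).
Compute total resource usage per time slot:
  t=0: active resources = [], total = 0
  t=1: active resources = [2], total = 2
  t=2: active resources = [2], total = 2
  t=3: active resources = [2], total = 2
  t=4: active resources = [5, 2, 4], total = 11
  t=5: active resources = [5, 2, 4], total = 11
  t=6: active resources = [5, 2], total = 7
  t=7: active resources = [5], total = 5
  t=8: active resources = [5], total = 5
Peak resource demand = 11

11


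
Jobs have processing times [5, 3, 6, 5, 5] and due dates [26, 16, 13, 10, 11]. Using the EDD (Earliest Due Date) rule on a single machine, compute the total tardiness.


Sort by due date (EDD order): [(5, 10), (5, 11), (6, 13), (3, 16), (5, 26)]
Compute completion times and tardiness:
  Job 1: p=5, d=10, C=5, tardiness=max(0,5-10)=0
  Job 2: p=5, d=11, C=10, tardiness=max(0,10-11)=0
  Job 3: p=6, d=13, C=16, tardiness=max(0,16-13)=3
  Job 4: p=3, d=16, C=19, tardiness=max(0,19-16)=3
  Job 5: p=5, d=26, C=24, tardiness=max(0,24-26)=0
Total tardiness = 6

6


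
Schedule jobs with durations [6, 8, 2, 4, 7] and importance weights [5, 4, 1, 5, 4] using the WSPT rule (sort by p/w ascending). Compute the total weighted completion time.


Compute p/w ratios and sort ascending (WSPT): [(4, 5), (6, 5), (7, 4), (8, 4), (2, 1)]
Compute weighted completion times:
  Job (p=4,w=5): C=4, w*C=5*4=20
  Job (p=6,w=5): C=10, w*C=5*10=50
  Job (p=7,w=4): C=17, w*C=4*17=68
  Job (p=8,w=4): C=25, w*C=4*25=100
  Job (p=2,w=1): C=27, w*C=1*27=27
Total weighted completion time = 265

265


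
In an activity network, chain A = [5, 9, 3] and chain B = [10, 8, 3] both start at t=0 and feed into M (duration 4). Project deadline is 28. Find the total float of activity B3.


Forward pass: ES(B3) = sum of predecessors on chain B = 18
EF = ES + duration = 18 + 3 = 21
Backward pass: LF(M) = deadline = 28; LS(M) = 28 - 4 = 24
LF(B3) = LS(M) - sum(successors on chain B) = 24 - 0 = 24
LS = LF - duration = 24 - 3 = 21
Total float = LS - ES = 21 - 18 = 3

3


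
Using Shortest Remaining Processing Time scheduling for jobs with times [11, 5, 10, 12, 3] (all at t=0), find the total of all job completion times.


Since all jobs arrive at t=0, SRPT equals SPT ordering.
SPT order: [3, 5, 10, 11, 12]
Completion times:
  Job 1: p=3, C=3
  Job 2: p=5, C=8
  Job 3: p=10, C=18
  Job 4: p=11, C=29
  Job 5: p=12, C=41
Total completion time = 3 + 8 + 18 + 29 + 41 = 99

99


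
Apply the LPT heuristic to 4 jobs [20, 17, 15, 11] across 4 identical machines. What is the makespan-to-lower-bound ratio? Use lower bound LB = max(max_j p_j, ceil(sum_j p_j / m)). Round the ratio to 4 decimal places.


LPT order: [20, 17, 15, 11]
Machine loads after assignment: [20, 17, 15, 11]
LPT makespan = 20
Lower bound = max(max_job, ceil(total/4)) = max(20, 16) = 20
Ratio = 20 / 20 = 1.0

1.0


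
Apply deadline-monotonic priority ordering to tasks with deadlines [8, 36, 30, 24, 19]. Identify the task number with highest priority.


Sort tasks by relative deadline (ascending):
  Task 1: deadline = 8
  Task 5: deadline = 19
  Task 4: deadline = 24
  Task 3: deadline = 30
  Task 2: deadline = 36
Priority order (highest first): [1, 5, 4, 3, 2]
Highest priority task = 1

1


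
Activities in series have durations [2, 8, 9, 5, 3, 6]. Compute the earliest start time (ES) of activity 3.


Activity 3 starts after activities 1 through 2 complete.
Predecessor durations: [2, 8]
ES = 2 + 8 = 10

10


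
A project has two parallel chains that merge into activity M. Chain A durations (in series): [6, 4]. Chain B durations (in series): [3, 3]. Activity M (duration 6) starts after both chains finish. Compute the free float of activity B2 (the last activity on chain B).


ES(B2) = sum of predecessors on chain B = 3
EF(B2) = ES + duration = 3 + 3 = 6
Successor of B2 is M. ES(M) = max(sum(A), sum(B)) = max(10, 6) = 10
Free float = ES(successor) - EF(current) = 10 - 6 = 4

4


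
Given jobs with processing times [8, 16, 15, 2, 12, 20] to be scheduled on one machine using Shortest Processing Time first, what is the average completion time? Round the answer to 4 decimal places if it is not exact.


Sort jobs by processing time (SPT order): [2, 8, 12, 15, 16, 20]
Compute completion times sequentially:
  Job 1: processing = 2, completes at 2
  Job 2: processing = 8, completes at 10
  Job 3: processing = 12, completes at 22
  Job 4: processing = 15, completes at 37
  Job 5: processing = 16, completes at 53
  Job 6: processing = 20, completes at 73
Sum of completion times = 197
Average completion time = 197/6 = 32.8333

32.8333


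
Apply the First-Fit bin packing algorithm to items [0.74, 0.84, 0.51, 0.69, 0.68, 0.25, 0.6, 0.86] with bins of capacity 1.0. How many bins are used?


Place items sequentially using First-Fit:
  Item 0.74 -> new Bin 1
  Item 0.84 -> new Bin 2
  Item 0.51 -> new Bin 3
  Item 0.69 -> new Bin 4
  Item 0.68 -> new Bin 5
  Item 0.25 -> Bin 1 (now 0.99)
  Item 0.6 -> new Bin 6
  Item 0.86 -> new Bin 7
Total bins used = 7

7


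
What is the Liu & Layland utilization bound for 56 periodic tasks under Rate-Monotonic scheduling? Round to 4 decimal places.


Compute 2^(1/56) = 1.0124545481
Subtract 1: 1.0124545481 - 1 = 0.0124545481
Multiply by n: 56 * 0.0124545481 = 0.6974546936
Round to 4 dp: 0.6975

0.6975


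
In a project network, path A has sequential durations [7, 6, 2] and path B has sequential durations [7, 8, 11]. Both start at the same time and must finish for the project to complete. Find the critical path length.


Path A total = 7 + 6 + 2 = 15
Path B total = 7 + 8 + 11 = 26
Critical path = longest path = max(15, 26) = 26

26


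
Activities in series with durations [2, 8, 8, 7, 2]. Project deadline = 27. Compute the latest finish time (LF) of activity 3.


LF(activity 3) = deadline - sum of successor durations
Successors: activities 4 through 5 with durations [7, 2]
Sum of successor durations = 9
LF = 27 - 9 = 18

18


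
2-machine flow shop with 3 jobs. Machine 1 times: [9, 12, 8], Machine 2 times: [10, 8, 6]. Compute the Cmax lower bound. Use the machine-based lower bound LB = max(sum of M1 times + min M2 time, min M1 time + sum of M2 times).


LB1 = sum(M1 times) + min(M2 times) = 29 + 6 = 35
LB2 = min(M1 times) + sum(M2 times) = 8 + 24 = 32
Lower bound = max(LB1, LB2) = max(35, 32) = 35

35


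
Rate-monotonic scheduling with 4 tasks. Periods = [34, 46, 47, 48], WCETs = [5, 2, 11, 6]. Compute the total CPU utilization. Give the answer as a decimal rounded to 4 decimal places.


Compute individual utilizations (exact fractions):
  Task 1: C/T = 5/34 (approx. 0.1471)
  Task 2: C/T = 2/46 = 1/23 (approx. 0.0435)
  Task 3: C/T = 11/47 (approx. 0.234)
  Task 4: C/T = 6/48 = 1/8 (approx. 0.125)
Total utilization U = 5/34 + 1/23 + 11/47 + 1/8 = 80797/147016
Rounded to 4 decimal places: U = 0.5496
RM (Liu & Layland) bound for 4 tasks = 0.756828; compare with U = 80797/147016 (approx. 0.549580)
U <= bound, so schedulable by RM sufficient condition.

0.5496


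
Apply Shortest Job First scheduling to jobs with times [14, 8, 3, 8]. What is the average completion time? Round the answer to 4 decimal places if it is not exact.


SJF order (ascending): [3, 8, 8, 14]
Completion times:
  Job 1: burst=3, C=3
  Job 2: burst=8, C=11
  Job 3: burst=8, C=19
  Job 4: burst=14, C=33
Average completion = 66/4 = 16.5

16.5


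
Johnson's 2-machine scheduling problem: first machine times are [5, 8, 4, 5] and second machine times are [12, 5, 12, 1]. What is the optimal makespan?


Apply Johnson's rule:
  Group 1 (a <= b): [(3, 4, 12), (1, 5, 12)]
  Group 2 (a > b): [(2, 8, 5), (4, 5, 1)]
Optimal job order: [3, 1, 2, 4]
Schedule:
  Job 3: M1 done at 4, M2 done at 16
  Job 1: M1 done at 9, M2 done at 28
  Job 2: M1 done at 17, M2 done at 33
  Job 4: M1 done at 22, M2 done at 34
Makespan = 34

34


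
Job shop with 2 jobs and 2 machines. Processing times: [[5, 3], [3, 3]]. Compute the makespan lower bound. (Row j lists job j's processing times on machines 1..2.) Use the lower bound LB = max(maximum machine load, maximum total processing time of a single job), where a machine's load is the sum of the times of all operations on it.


Machine loads:
  Machine 1: 5 + 3 = 8
  Machine 2: 3 + 3 = 6
Max machine load = 8
Job totals:
  Job 1: 8
  Job 2: 6
Max job total = 8
Lower bound = max(8, 8) = 8

8


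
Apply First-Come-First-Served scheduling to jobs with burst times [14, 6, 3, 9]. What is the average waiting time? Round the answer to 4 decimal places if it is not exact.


FCFS order (as given): [14, 6, 3, 9]
Waiting times:
  Job 1: wait = 0
  Job 2: wait = 14
  Job 3: wait = 20
  Job 4: wait = 23
Sum of waiting times = 57
Average waiting time = 57/4 = 14.25

14.25


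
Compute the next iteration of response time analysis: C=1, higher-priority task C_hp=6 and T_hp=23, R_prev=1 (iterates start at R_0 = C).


R_next = C + ceil(R_prev / T_hp) * C_hp
ceil(1 / 23) = ceil(0.0435) = 1
Interference = 1 * 6 = 6
R_next = 1 + 6 = 7

7


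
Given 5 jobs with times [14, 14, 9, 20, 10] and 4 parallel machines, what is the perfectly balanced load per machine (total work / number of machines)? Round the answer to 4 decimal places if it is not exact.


Total processing time = 14 + 14 + 9 + 20 + 10 = 67
Number of machines = 4
Ideal balanced load = 67 / 4 = 16.75

16.75


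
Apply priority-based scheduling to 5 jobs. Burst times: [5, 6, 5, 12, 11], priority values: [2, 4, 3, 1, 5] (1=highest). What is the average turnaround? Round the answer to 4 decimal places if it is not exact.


Sort by priority (ascending = highest first):
Order: [(1, 12), (2, 5), (3, 5), (4, 6), (5, 11)]
Completion times:
  Priority 1, burst=12, C=12
  Priority 2, burst=5, C=17
  Priority 3, burst=5, C=22
  Priority 4, burst=6, C=28
  Priority 5, burst=11, C=39
Average turnaround = 118/5 = 23.6

23.6


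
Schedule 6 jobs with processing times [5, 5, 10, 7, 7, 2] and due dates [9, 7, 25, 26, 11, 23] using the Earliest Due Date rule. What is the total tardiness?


Sort by due date (EDD order): [(5, 7), (5, 9), (7, 11), (2, 23), (10, 25), (7, 26)]
Compute completion times and tardiness:
  Job 1: p=5, d=7, C=5, tardiness=max(0,5-7)=0
  Job 2: p=5, d=9, C=10, tardiness=max(0,10-9)=1
  Job 3: p=7, d=11, C=17, tardiness=max(0,17-11)=6
  Job 4: p=2, d=23, C=19, tardiness=max(0,19-23)=0
  Job 5: p=10, d=25, C=29, tardiness=max(0,29-25)=4
  Job 6: p=7, d=26, C=36, tardiness=max(0,36-26)=10
Total tardiness = 21

21


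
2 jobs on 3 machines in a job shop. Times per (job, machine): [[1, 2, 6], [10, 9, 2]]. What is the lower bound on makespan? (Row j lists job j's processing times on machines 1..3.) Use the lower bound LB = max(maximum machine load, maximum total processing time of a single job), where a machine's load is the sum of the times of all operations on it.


Machine loads:
  Machine 1: 1 + 10 = 11
  Machine 2: 2 + 9 = 11
  Machine 3: 6 + 2 = 8
Max machine load = 11
Job totals:
  Job 1: 9
  Job 2: 21
Max job total = 21
Lower bound = max(11, 21) = 21

21


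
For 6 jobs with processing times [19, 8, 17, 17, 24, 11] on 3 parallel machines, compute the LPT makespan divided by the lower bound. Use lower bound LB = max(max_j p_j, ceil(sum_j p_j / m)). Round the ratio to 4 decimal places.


LPT order: [24, 19, 17, 17, 11, 8]
Machine loads after assignment: [32, 30, 34]
LPT makespan = 34
Lower bound = max(max_job, ceil(total/3)) = max(24, 32) = 32
Ratio = 34 / 32 = 1.0625

1.0625


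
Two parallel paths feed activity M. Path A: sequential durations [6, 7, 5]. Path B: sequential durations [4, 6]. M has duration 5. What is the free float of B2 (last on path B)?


ES(B2) = sum of predecessors on chain B = 4
EF(B2) = ES + duration = 4 + 6 = 10
Successor of B2 is M. ES(M) = max(sum(A), sum(B)) = max(18, 10) = 18
Free float = ES(successor) - EF(current) = 18 - 10 = 8

8


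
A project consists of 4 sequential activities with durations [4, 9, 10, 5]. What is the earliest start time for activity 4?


Activity 4 starts after activities 1 through 3 complete.
Predecessor durations: [4, 9, 10]
ES = 4 + 9 + 10 = 23

23


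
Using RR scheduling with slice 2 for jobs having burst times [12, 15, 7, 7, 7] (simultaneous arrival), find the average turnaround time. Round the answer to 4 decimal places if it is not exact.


Time quantum = 2
Execution trace:
  J1 runs 2 units, time = 2
  J2 runs 2 units, time = 4
  J3 runs 2 units, time = 6
  J4 runs 2 units, time = 8
  J5 runs 2 units, time = 10
  J1 runs 2 units, time = 12
  J2 runs 2 units, time = 14
  J3 runs 2 units, time = 16
  J4 runs 2 units, time = 18
  J5 runs 2 units, time = 20
  J1 runs 2 units, time = 22
  J2 runs 2 units, time = 24
  J3 runs 2 units, time = 26
  J4 runs 2 units, time = 28
  J5 runs 2 units, time = 30
  J1 runs 2 units, time = 32
  J2 runs 2 units, time = 34
  J3 runs 1 units, time = 35
  J4 runs 1 units, time = 36
  J5 runs 1 units, time = 37
  J1 runs 2 units, time = 39
  J2 runs 2 units, time = 41
  J1 runs 2 units, time = 43
  J2 runs 2 units, time = 45
  J2 runs 2 units, time = 47
  J2 runs 1 units, time = 48
Finish times: [43, 48, 35, 36, 37]
Average turnaround = 199/5 = 39.8

39.8


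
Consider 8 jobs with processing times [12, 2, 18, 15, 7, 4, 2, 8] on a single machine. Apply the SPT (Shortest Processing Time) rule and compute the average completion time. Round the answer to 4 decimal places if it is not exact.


Sort jobs by processing time (SPT order): [2, 2, 4, 7, 8, 12, 15, 18]
Compute completion times sequentially:
  Job 1: processing = 2, completes at 2
  Job 2: processing = 2, completes at 4
  Job 3: processing = 4, completes at 8
  Job 4: processing = 7, completes at 15
  Job 5: processing = 8, completes at 23
  Job 6: processing = 12, completes at 35
  Job 7: processing = 15, completes at 50
  Job 8: processing = 18, completes at 68
Sum of completion times = 205
Average completion time = 205/8 = 25.625

25.625


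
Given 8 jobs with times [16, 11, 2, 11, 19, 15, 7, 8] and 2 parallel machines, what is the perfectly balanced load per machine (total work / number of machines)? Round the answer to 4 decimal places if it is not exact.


Total processing time = 16 + 11 + 2 + 11 + 19 + 15 + 7 + 8 = 89
Number of machines = 2
Ideal balanced load = 89 / 2 = 44.5

44.5


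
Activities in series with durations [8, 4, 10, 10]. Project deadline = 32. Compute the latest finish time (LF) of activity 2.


LF(activity 2) = deadline - sum of successor durations
Successors: activities 3 through 4 with durations [10, 10]
Sum of successor durations = 20
LF = 32 - 20 = 12

12


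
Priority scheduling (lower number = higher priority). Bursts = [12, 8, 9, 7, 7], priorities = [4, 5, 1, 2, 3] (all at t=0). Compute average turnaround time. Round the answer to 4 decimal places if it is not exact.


Sort by priority (ascending = highest first):
Order: [(1, 9), (2, 7), (3, 7), (4, 12), (5, 8)]
Completion times:
  Priority 1, burst=9, C=9
  Priority 2, burst=7, C=16
  Priority 3, burst=7, C=23
  Priority 4, burst=12, C=35
  Priority 5, burst=8, C=43
Average turnaround = 126/5 = 25.2

25.2


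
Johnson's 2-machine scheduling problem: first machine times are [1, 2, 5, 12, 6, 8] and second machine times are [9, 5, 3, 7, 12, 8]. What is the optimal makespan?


Apply Johnson's rule:
  Group 1 (a <= b): [(1, 1, 9), (2, 2, 5), (5, 6, 12), (6, 8, 8)]
  Group 2 (a > b): [(4, 12, 7), (3, 5, 3)]
Optimal job order: [1, 2, 5, 6, 4, 3]
Schedule:
  Job 1: M1 done at 1, M2 done at 10
  Job 2: M1 done at 3, M2 done at 15
  Job 5: M1 done at 9, M2 done at 27
  Job 6: M1 done at 17, M2 done at 35
  Job 4: M1 done at 29, M2 done at 42
  Job 3: M1 done at 34, M2 done at 45
Makespan = 45

45


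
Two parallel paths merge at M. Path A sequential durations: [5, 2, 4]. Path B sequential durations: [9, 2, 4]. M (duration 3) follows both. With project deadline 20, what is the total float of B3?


Forward pass: ES(B3) = sum of predecessors on chain B = 11
EF = ES + duration = 11 + 4 = 15
Backward pass: LF(M) = deadline = 20; LS(M) = 20 - 3 = 17
LF(B3) = LS(M) - sum(successors on chain B) = 17 - 0 = 17
LS = LF - duration = 17 - 4 = 13
Total float = LS - ES = 13 - 11 = 2

2


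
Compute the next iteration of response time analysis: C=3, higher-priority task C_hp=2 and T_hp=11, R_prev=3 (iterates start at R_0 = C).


R_next = C + ceil(R_prev / T_hp) * C_hp
ceil(3 / 11) = ceil(0.2727) = 1
Interference = 1 * 2 = 2
R_next = 3 + 2 = 5

5


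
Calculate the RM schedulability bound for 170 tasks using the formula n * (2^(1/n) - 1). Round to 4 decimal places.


Compute 2^(1/170) = 1.0040856600
Subtract 1: 1.0040856600 - 1 = 0.0040856600
Multiply by n: 170 * 0.0040856600 = 0.6945622000
Round to 4 dp: 0.6946

0.6946


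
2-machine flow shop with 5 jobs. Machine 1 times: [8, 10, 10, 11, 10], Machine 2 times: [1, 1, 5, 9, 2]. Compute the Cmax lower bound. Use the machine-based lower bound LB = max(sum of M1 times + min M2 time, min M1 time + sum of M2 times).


LB1 = sum(M1 times) + min(M2 times) = 49 + 1 = 50
LB2 = min(M1 times) + sum(M2 times) = 8 + 18 = 26
Lower bound = max(LB1, LB2) = max(50, 26) = 50

50


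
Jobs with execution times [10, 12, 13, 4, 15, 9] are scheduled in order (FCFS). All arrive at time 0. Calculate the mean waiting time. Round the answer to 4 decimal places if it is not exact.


FCFS order (as given): [10, 12, 13, 4, 15, 9]
Waiting times:
  Job 1: wait = 0
  Job 2: wait = 10
  Job 3: wait = 22
  Job 4: wait = 35
  Job 5: wait = 39
  Job 6: wait = 54
Sum of waiting times = 160
Average waiting time = 160/6 = 26.6667

26.6667


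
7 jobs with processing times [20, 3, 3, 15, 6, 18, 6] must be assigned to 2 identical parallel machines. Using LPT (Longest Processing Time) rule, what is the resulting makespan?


Sort jobs in decreasing order (LPT): [20, 18, 15, 6, 6, 3, 3]
Assign each job to the least loaded machine:
  Machine 1: jobs [20, 6, 6, 3], load = 35
  Machine 2: jobs [18, 15, 3], load = 36
Makespan = max load = 36

36


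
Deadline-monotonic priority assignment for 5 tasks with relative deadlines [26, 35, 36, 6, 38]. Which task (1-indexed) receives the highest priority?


Sort tasks by relative deadline (ascending):
  Task 4: deadline = 6
  Task 1: deadline = 26
  Task 2: deadline = 35
  Task 3: deadline = 36
  Task 5: deadline = 38
Priority order (highest first): [4, 1, 2, 3, 5]
Highest priority task = 4

4


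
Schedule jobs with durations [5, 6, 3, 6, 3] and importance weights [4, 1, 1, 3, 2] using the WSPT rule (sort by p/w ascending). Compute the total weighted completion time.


Compute p/w ratios and sort ascending (WSPT): [(5, 4), (3, 2), (6, 3), (3, 1), (6, 1)]
Compute weighted completion times:
  Job (p=5,w=4): C=5, w*C=4*5=20
  Job (p=3,w=2): C=8, w*C=2*8=16
  Job (p=6,w=3): C=14, w*C=3*14=42
  Job (p=3,w=1): C=17, w*C=1*17=17
  Job (p=6,w=1): C=23, w*C=1*23=23
Total weighted completion time = 118

118


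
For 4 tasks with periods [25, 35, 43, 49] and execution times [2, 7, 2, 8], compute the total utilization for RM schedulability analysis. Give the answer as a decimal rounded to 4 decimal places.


Compute individual utilizations (exact fractions):
  Task 1: C/T = 2/25 (approx. 0.08)
  Task 2: C/T = 7/35 = 1/5 (approx. 0.2)
  Task 3: C/T = 2/43 (approx. 0.0465)
  Task 4: C/T = 8/49 (approx. 0.1633)
Total utilization U = 2/25 + 1/5 + 2/43 + 8/49 = 25799/52675
Rounded to 4 decimal places: U = 0.4898
RM (Liu & Layland) bound for 4 tasks = 0.756828; compare with U = 25799/52675 (approx. 0.489777)
U <= bound, so schedulable by RM sufficient condition.

0.4898


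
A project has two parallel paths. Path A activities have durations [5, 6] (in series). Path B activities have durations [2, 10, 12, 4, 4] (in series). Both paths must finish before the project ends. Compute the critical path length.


Path A total = 5 + 6 = 11
Path B total = 2 + 10 + 12 + 4 + 4 = 32
Critical path = longest path = max(11, 32) = 32

32


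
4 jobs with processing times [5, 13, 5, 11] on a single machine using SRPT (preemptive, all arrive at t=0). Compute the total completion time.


Since all jobs arrive at t=0, SRPT equals SPT ordering.
SPT order: [5, 5, 11, 13]
Completion times:
  Job 1: p=5, C=5
  Job 2: p=5, C=10
  Job 3: p=11, C=21
  Job 4: p=13, C=34
Total completion time = 5 + 10 + 21 + 34 = 70

70


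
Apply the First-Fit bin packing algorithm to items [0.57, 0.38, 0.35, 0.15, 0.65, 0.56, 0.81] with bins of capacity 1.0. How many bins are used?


Place items sequentially using First-Fit:
  Item 0.57 -> new Bin 1
  Item 0.38 -> Bin 1 (now 0.95)
  Item 0.35 -> new Bin 2
  Item 0.15 -> Bin 2 (now 0.5)
  Item 0.65 -> new Bin 3
  Item 0.56 -> new Bin 4
  Item 0.81 -> new Bin 5
Total bins used = 5

5


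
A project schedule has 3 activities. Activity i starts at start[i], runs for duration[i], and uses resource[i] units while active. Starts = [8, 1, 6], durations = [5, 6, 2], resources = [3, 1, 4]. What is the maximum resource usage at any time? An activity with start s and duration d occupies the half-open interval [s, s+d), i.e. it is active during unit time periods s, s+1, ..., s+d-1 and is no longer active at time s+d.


Each activity i is active on [start_i, start_i + duration_i).
Compute total resource usage per time slot:
  t=0: active resources = [], total = 0
  t=1: active resources = [1], total = 1
  t=2: active resources = [1], total = 1
  t=3: active resources = [1], total = 1
  t=4: active resources = [1], total = 1
  t=5: active resources = [1], total = 1
  t=6: active resources = [1, 4], total = 5
  t=7: active resources = [4], total = 4
  t=8: active resources = [3], total = 3
  t=9: active resources = [3], total = 3
  t=10: active resources = [3], total = 3
  t=11: active resources = [3], total = 3
  t=12: active resources = [3], total = 3
Peak resource demand = 5

5
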